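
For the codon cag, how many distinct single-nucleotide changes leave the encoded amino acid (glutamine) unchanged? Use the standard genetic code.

Position 1: none → 0 synonymous.
Position 2: none → 0 synonymous.
Position 3: CAA → 1 synonymous.
Total: 0 + 0 + 1 = 1.

1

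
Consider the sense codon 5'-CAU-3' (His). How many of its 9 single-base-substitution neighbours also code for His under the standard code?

1

Position 1: none → 0 synonymous.
Position 2: none → 0 synonymous.
Position 3: CAC → 1 synonymous.
Total: 0 + 0 + 1 = 1.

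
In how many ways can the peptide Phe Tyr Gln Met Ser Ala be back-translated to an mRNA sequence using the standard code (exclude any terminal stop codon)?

Phe: 2 codons.
Tyr: 2 codons.
Gln: 2 codons.
Met: 1 codon.
Ser: 6 codons.
Ala: 4 codons.
2 × 2 × 2 × 1 × 6 × 4 = 192.

192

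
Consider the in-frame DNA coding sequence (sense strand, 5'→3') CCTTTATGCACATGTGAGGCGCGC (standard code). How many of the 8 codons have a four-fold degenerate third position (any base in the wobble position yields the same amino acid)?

Codon 1 CCT (Pro): third position 4-fold.
Codon 2 TTA (Leu): third position 2-fold.
Codon 3 TGC (Cys): third position 2-fold.
Codon 4 ACA (Thr): third position 4-fold.
Codon 5 TGT (Cys): third position 2-fold.
Codon 6 GAG (Glu): third position 2-fold.
Codon 7 GCG (Ala): third position 4-fold.
Codon 8 CGC (Arg): third position 4-fold.
Four-fold degenerate third positions: 4.

4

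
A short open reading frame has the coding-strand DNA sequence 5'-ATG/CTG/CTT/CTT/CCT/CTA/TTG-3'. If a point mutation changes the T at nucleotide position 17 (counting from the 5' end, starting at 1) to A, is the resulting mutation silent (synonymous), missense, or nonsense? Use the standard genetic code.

Position 17 falls in codon 6: CTA → Leu.
After the substitution the codon is CAA → Gln.
Leu ≠ Gln, so this is a missense mutation.

missense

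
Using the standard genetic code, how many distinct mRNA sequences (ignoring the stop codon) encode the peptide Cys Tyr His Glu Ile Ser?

288

Cys: 2 codons.
Tyr: 2 codons.
His: 2 codons.
Glu: 2 codons.
Ile: 3 codons.
Ser: 6 codons.
2 × 2 × 2 × 2 × 3 × 6 = 288.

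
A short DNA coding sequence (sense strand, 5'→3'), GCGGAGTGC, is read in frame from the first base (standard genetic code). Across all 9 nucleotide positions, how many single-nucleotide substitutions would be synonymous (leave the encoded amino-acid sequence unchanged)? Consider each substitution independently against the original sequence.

Codon 1 (GCG, Ala): 3 synonymous substitutions.
Codon 2 (GAG, Glu): 1 synonymous substitution.
Codon 3 (TGC, Cys): 1 synonymous substitution.
Total: 3 + 1 + 1 = 5.

5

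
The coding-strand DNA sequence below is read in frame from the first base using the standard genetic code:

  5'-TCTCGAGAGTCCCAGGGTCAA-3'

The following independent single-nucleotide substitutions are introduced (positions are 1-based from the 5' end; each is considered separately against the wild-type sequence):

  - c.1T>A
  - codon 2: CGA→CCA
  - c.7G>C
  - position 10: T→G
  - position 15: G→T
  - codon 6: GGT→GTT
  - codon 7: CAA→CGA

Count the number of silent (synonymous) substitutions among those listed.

Codon 1: TCT (Ser) → ACT (Thr) — missense.
Codon 2: CGA (Arg) → CCA (Pro) — missense.
Codon 3: GAG (Glu) → CAG (Gln) — missense.
Codon 4: TCC (Ser) → GCC (Ala) — missense.
Codon 5: CAG (Gln) → CAT (His) — missense.
Codon 6: GGT (Gly) → GTT (Val) — missense.
Codon 7: CAA (Gln) → CGA (Arg) — missense.
Synonymous: 0 of 7.

0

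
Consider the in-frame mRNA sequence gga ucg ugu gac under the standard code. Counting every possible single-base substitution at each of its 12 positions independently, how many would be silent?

8

Codon 1 (GGA, Gly): 3 synonymous substitutions.
Codon 2 (UCG, Ser): 3 synonymous substitutions.
Codon 3 (UGU, Cys): 1 synonymous substitution.
Codon 4 (GAC, Asp): 1 synonymous substitution.
Total: 3 + 3 + 1 + 1 = 8.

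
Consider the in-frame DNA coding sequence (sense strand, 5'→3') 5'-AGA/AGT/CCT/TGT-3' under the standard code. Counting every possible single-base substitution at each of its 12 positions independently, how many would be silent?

7

Codon 1 (AGA, Arg): 2 synonymous substitutions.
Codon 2 (AGT, Ser): 1 synonymous substitution.
Codon 3 (CCT, Pro): 3 synonymous substitutions.
Codon 4 (TGT, Cys): 1 synonymous substitution.
Total: 2 + 1 + 3 + 1 = 7.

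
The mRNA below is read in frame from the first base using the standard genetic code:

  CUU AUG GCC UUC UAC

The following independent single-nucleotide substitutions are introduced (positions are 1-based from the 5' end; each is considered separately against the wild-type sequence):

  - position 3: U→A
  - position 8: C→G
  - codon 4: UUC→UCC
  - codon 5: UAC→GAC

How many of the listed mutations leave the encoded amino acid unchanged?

Codon 1: CUU (Leu) → CUA (Leu) — synonymous.
Codon 3: GCC (Ala) → GGC (Gly) — missense.
Codon 4: UUC (Phe) → UCC (Ser) — missense.
Codon 5: UAC (Tyr) → GAC (Asp) — missense.
Synonymous: 1 of 4.

1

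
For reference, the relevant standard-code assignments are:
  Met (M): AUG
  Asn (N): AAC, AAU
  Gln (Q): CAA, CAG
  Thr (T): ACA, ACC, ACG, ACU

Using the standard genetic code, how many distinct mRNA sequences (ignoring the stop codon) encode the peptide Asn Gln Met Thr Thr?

64

Asn: 2 codons.
Gln: 2 codons.
Met: 1 codon.
Thr: 4 codons.
Thr: 4 codons.
2 × 2 × 1 × 4 × 4 = 64.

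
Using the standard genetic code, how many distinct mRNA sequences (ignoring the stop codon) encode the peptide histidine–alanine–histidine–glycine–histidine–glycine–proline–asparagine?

His: 2 codons.
Ala: 4 codons.
His: 2 codons.
Gly: 4 codons.
His: 2 codons.
Gly: 4 codons.
Pro: 4 codons.
Asn: 2 codons.
2 × 4 × 2 × 4 × 2 × 4 × 4 × 2 = 4096.

4096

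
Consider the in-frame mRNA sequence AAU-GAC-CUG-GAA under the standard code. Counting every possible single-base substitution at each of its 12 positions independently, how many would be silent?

Codon 1 (AAU, Asn): 1 synonymous substitution.
Codon 2 (GAC, Asp): 1 synonymous substitution.
Codon 3 (CUG, Leu): 4 synonymous substitutions.
Codon 4 (GAA, Glu): 1 synonymous substitution.
Total: 1 + 1 + 4 + 1 = 7.

7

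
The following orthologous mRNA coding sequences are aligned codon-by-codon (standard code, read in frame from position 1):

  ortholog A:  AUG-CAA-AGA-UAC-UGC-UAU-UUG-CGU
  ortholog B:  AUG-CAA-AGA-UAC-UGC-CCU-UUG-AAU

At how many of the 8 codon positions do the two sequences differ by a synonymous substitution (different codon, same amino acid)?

Codon 1: AUG Met / AUG Met — identical.
Codon 2: CAA Gln / CAA Gln — identical.
Codon 3: AGA Arg / AGA Arg — identical.
Codon 4: UAC Tyr / UAC Tyr — identical.
Codon 5: UGC Cys / UGC Cys — identical.
Codon 6: UAU Tyr / CCU Pro — nonsynonymous.
Codon 7: UUG Leu / UUG Leu — identical.
Codon 8: CGU Arg / AAU Asn — nonsynonymous.
Synonymous differences: 0.

0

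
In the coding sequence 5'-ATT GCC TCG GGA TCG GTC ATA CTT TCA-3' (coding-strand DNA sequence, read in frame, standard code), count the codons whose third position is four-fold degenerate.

Codon 1 ATT (Ile): third position 3-fold.
Codon 2 GCC (Ala): third position 4-fold.
Codon 3 TCG (Ser): third position 4-fold.
Codon 4 GGA (Gly): third position 4-fold.
Codon 5 TCG (Ser): third position 4-fold.
Codon 6 GTC (Val): third position 4-fold.
Codon 7 ATA (Ile): third position 3-fold.
Codon 8 CTT (Leu): third position 4-fold.
Codon 9 TCA (Ser): third position 4-fold.
Four-fold degenerate third positions: 7.

7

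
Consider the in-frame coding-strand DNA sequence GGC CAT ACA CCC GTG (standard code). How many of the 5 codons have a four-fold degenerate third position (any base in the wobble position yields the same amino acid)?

4

Codon 1 GGC (Gly): third position 4-fold.
Codon 2 CAT (His): third position 2-fold.
Codon 3 ACA (Thr): third position 4-fold.
Codon 4 CCC (Pro): third position 4-fold.
Codon 5 GTG (Val): third position 4-fold.
Four-fold degenerate third positions: 4.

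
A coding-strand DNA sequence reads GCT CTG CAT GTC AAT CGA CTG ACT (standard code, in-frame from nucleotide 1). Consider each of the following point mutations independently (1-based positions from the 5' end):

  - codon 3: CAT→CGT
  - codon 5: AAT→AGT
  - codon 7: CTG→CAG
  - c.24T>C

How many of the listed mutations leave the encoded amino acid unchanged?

1

Codon 3: CAT (His) → CGT (Arg) — missense.
Codon 5: AAT (Asn) → AGT (Ser) — missense.
Codon 7: CTG (Leu) → CAG (Gln) — missense.
Codon 8: ACT (Thr) → ACC (Thr) — synonymous.
Synonymous: 1 of 4.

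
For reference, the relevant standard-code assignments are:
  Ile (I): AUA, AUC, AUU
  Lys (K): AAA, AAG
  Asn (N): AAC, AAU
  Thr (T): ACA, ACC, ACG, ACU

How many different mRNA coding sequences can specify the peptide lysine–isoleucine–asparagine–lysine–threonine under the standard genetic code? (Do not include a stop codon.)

Lys: 2 codons.
Ile: 3 codons.
Asn: 2 codons.
Lys: 2 codons.
Thr: 4 codons.
2 × 3 × 2 × 2 × 4 = 96.

96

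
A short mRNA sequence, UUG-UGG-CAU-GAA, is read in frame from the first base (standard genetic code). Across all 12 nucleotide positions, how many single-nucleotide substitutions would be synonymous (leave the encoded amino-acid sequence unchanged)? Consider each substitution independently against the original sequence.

4

Codon 1 (UUG, Leu): 2 synonymous substitutions.
Codon 2 (UGG, Trp): 0 synonymous substitutions.
Codon 3 (CAU, His): 1 synonymous substitution.
Codon 4 (GAA, Glu): 1 synonymous substitution.
Total: 2 + 0 + 1 + 1 = 4.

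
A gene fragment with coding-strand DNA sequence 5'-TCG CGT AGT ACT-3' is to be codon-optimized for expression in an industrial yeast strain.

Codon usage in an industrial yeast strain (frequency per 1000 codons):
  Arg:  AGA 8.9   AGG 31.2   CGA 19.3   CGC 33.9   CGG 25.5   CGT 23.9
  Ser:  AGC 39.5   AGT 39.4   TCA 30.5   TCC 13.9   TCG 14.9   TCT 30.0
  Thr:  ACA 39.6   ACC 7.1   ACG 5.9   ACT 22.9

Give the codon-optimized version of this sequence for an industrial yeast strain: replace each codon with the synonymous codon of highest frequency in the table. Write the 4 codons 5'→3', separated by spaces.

AGC CGC AGC ACA

Codon 1 (Ser): best is AGC at 39.5.
Codon 2 (Arg): best is CGC at 33.9.
Codon 3 (Ser): best is AGC at 39.5.
Codon 4 (Thr): best is ACA at 39.6.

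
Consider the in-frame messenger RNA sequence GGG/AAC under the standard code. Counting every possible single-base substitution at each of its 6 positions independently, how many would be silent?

4

Codon 1 (GGG, Gly): 3 synonymous substitutions.
Codon 2 (AAC, Asn): 1 synonymous substitution.
Total: 3 + 1 = 4.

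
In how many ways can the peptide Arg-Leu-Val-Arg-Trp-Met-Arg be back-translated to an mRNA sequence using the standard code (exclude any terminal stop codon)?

5184

Arg: 6 codons.
Leu: 6 codons.
Val: 4 codons.
Arg: 6 codons.
Trp: 1 codon.
Met: 1 codon.
Arg: 6 codons.
6 × 6 × 4 × 6 × 1 × 1 × 6 = 5184.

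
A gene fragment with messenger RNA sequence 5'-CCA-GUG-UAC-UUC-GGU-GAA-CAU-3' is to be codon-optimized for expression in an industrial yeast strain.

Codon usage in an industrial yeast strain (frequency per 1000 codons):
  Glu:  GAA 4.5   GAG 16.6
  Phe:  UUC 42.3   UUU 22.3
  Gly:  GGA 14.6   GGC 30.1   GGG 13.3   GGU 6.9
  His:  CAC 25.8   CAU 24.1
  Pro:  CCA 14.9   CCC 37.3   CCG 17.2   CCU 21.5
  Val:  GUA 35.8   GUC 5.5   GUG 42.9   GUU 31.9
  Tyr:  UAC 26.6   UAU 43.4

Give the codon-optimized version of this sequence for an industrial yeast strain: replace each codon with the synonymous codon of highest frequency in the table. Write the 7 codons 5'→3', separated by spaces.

Codon 1 (Pro): best is CCC at 37.3.
Codon 2 (Val): best is GUG at 42.9.
Codon 3 (Tyr): best is UAU at 43.4.
Codon 4 (Phe): best is UUC at 42.3.
Codon 5 (Gly): best is GGC at 30.1.
Codon 6 (Glu): best is GAG at 16.6.
Codon 7 (His): best is CAC at 25.8.

CCC GUG UAU UUC GGC GAG CAC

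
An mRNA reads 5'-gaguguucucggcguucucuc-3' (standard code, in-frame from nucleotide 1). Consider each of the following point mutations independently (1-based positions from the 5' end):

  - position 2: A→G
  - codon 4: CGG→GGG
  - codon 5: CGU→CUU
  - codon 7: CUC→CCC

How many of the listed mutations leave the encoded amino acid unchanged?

0

Codon 1: GAG (Glu) → GGG (Gly) — missense.
Codon 4: CGG (Arg) → GGG (Gly) — missense.
Codon 5: CGU (Arg) → CUU (Leu) — missense.
Codon 7: CUC (Leu) → CCC (Pro) — missense.
Synonymous: 0 of 4.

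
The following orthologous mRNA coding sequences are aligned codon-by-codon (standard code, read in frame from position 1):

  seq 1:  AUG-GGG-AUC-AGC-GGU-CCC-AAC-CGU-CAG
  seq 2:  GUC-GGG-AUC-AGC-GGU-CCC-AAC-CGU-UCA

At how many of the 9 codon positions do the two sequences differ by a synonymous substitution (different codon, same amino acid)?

0

Codon 1: AUG Met / GUC Val — nonsynonymous.
Codon 2: GGG Gly / GGG Gly — identical.
Codon 3: AUC Ile / AUC Ile — identical.
Codon 4: AGC Ser / AGC Ser — identical.
Codon 5: GGU Gly / GGU Gly — identical.
Codon 6: CCC Pro / CCC Pro — identical.
Codon 7: AAC Asn / AAC Asn — identical.
Codon 8: CGU Arg / CGU Arg — identical.
Codon 9: CAG Gln / UCA Ser — nonsynonymous.
Synonymous differences: 0.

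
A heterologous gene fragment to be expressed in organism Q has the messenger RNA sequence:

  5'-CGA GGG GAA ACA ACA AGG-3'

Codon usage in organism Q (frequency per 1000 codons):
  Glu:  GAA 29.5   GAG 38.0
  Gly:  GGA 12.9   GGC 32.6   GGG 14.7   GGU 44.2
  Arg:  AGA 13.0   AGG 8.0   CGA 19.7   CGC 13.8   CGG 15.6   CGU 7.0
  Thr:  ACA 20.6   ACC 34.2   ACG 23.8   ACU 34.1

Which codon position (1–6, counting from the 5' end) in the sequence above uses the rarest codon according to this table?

6

Codon 1 CGA (Arg): 19.7 per 1000.
Codon 2 GGG (Gly): 14.7 per 1000.
Codon 3 GAA (Glu): 29.5 per 1000.
Codon 4 ACA (Thr): 20.6 per 1000.
Codon 5 ACA (Thr): 20.6 per 1000.
Codon 6 AGG (Arg): 8.0 per 1000.
Lowest frequency is 8.0 at codon 6.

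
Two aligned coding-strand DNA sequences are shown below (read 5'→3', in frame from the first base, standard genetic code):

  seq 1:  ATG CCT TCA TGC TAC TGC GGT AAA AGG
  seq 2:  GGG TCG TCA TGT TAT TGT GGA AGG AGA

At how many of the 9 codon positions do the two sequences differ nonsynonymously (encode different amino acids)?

Codon 1: ATG Met / GGG Gly — nonsynonymous.
Codon 2: CCT Pro / TCG Ser — nonsynonymous.
Codon 3: TCA Ser / TCA Ser — identical.
Codon 4: TGC Cys / TGT Cys — synonymous.
Codon 5: TAC Tyr / TAT Tyr — synonymous.
Codon 6: TGC Cys / TGT Cys — synonymous.
Codon 7: GGT Gly / GGA Gly — synonymous.
Codon 8: AAA Lys / AGG Arg — nonsynonymous.
Codon 9: AGG Arg / AGA Arg — synonymous.
Nonsynonymous differences: 3.

3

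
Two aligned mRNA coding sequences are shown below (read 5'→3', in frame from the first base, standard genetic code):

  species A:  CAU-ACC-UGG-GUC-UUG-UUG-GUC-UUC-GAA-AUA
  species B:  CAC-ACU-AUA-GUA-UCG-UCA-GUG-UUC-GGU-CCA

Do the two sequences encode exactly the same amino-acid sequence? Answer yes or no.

Codon 1: CAU His / CAC His — synonymous.
Codon 2: ACC Thr / ACU Thr — synonymous.
Codon 3: UGG Trp / AUA Ile — nonsynonymous.
Codon 4: GUC Val / GUA Val — synonymous.
Codon 5: UUG Leu / UCG Ser — nonsynonymous.
Codon 6: UUG Leu / UCA Ser — nonsynonymous.
Codon 7: GUC Val / GUG Val — synonymous.
Codon 8: UUC Phe / UUC Phe — identical.
Codon 9: GAA Glu / GGU Gly — nonsynonymous.
Codon 10: AUA Ile / CCA Pro — nonsynonymous.
Nonsynonymous differences: 5 → different protein.

no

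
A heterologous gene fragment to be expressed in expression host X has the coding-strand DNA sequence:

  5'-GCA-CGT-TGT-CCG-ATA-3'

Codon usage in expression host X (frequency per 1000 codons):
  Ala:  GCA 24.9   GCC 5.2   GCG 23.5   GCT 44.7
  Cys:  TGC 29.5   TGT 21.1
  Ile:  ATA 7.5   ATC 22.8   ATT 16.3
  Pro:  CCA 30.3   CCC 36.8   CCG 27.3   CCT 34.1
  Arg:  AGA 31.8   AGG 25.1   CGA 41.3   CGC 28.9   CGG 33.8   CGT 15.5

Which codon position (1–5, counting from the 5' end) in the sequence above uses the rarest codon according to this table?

Codon 1 GCA (Ala): 24.9 per 1000.
Codon 2 CGT (Arg): 15.5 per 1000.
Codon 3 TGT (Cys): 21.1 per 1000.
Codon 4 CCG (Pro): 27.3 per 1000.
Codon 5 ATA (Ile): 7.5 per 1000.
Lowest frequency is 7.5 at codon 5.

5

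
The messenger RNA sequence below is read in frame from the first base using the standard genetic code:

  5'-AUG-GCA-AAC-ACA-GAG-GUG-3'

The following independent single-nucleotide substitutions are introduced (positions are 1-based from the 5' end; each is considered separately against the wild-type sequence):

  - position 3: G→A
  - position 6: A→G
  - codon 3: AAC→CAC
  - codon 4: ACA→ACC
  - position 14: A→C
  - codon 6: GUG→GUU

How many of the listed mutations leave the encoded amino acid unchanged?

Codon 1: AUG (Met) → AUA (Ile) — missense.
Codon 2: GCA (Ala) → GCG (Ala) — synonymous.
Codon 3: AAC (Asn) → CAC (His) — missense.
Codon 4: ACA (Thr) → ACC (Thr) — synonymous.
Codon 5: GAG (Glu) → GCG (Ala) — missense.
Codon 6: GUG (Val) → GUU (Val) — synonymous.
Synonymous: 3 of 6.

3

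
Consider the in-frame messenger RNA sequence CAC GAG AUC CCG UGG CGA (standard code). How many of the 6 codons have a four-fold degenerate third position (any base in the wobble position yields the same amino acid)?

Codon 1 CAC (His): third position 2-fold.
Codon 2 GAG (Glu): third position 2-fold.
Codon 3 AUC (Ile): third position 3-fold.
Codon 4 CCG (Pro): third position 4-fold.
Codon 5 UGG (Trp): third position 1-fold.
Codon 6 CGA (Arg): third position 4-fold.
Four-fold degenerate third positions: 2.

2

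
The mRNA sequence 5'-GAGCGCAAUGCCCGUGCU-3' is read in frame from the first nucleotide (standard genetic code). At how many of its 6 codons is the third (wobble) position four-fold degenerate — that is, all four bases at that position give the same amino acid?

4

Codon 1 GAG (Glu): third position 2-fold.
Codon 2 CGC (Arg): third position 4-fold.
Codon 3 AAU (Asn): third position 2-fold.
Codon 4 GCC (Ala): third position 4-fold.
Codon 5 CGU (Arg): third position 4-fold.
Codon 6 GCU (Ala): third position 4-fold.
Four-fold degenerate third positions: 4.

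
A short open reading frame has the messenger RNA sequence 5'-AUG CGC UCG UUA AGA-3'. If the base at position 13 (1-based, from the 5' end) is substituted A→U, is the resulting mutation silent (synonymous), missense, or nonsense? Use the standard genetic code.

Position 13 falls in codon 5: AGA → Arg.
After the substitution the codon is UGA → Stop.
The new codon is a stop codon, so this is a nonsense mutation.

nonsense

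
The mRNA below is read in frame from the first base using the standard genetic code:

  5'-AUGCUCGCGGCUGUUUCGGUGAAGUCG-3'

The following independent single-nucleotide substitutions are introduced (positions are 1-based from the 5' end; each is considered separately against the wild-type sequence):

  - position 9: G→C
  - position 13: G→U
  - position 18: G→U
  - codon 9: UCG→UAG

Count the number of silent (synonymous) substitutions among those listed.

2

Codon 3: GCG (Ala) → GCC (Ala) — synonymous.
Codon 5: GUU (Val) → UUU (Phe) — missense.
Codon 6: UCG (Ser) → UCU (Ser) — synonymous.
Codon 9: UCG (Ser) → UAG (Stop) — nonsense.
Synonymous: 2 of 4.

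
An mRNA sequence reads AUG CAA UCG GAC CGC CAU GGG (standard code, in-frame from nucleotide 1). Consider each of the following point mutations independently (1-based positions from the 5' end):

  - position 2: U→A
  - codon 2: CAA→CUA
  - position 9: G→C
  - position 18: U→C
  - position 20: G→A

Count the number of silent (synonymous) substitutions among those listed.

Codon 1: AUG (Met) → AAG (Lys) — missense.
Codon 2: CAA (Gln) → CUA (Leu) — missense.
Codon 3: UCG (Ser) → UCC (Ser) — synonymous.
Codon 6: CAU (His) → CAC (His) — synonymous.
Codon 7: GGG (Gly) → GAG (Glu) — missense.
Synonymous: 2 of 5.

2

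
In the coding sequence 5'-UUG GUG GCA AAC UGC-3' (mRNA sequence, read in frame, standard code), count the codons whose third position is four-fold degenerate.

Codon 1 UUG (Leu): third position 2-fold.
Codon 2 GUG (Val): third position 4-fold.
Codon 3 GCA (Ala): third position 4-fold.
Codon 4 AAC (Asn): third position 2-fold.
Codon 5 UGC (Cys): third position 2-fold.
Four-fold degenerate third positions: 2.

2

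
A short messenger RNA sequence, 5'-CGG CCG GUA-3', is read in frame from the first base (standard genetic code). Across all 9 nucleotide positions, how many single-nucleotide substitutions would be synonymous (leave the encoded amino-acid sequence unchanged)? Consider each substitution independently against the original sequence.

Codon 1 (CGG, Arg): 4 synonymous substitutions.
Codon 2 (CCG, Pro): 3 synonymous substitutions.
Codon 3 (GUA, Val): 3 synonymous substitutions.
Total: 4 + 3 + 3 = 10.

10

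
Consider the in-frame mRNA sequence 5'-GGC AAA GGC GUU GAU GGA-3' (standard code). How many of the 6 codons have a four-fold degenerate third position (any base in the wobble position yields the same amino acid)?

4

Codon 1 GGC (Gly): third position 4-fold.
Codon 2 AAA (Lys): third position 2-fold.
Codon 3 GGC (Gly): third position 4-fold.
Codon 4 GUU (Val): third position 4-fold.
Codon 5 GAU (Asp): third position 2-fold.
Codon 6 GGA (Gly): third position 4-fold.
Four-fold degenerate third positions: 4.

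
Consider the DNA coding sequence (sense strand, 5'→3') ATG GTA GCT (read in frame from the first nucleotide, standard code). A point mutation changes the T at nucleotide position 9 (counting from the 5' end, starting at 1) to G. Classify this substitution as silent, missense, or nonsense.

silent

Position 9 falls in codon 3: GCT → Ala.
After the substitution the codon is GCG → Ala.
Both encode Ala, so the change is synonymous.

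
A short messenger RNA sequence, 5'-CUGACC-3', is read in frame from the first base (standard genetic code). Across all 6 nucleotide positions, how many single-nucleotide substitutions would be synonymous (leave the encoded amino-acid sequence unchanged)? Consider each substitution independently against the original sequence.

7

Codon 1 (CUG, Leu): 4 synonymous substitutions.
Codon 2 (ACC, Thr): 3 synonymous substitutions.
Total: 4 + 3 = 7.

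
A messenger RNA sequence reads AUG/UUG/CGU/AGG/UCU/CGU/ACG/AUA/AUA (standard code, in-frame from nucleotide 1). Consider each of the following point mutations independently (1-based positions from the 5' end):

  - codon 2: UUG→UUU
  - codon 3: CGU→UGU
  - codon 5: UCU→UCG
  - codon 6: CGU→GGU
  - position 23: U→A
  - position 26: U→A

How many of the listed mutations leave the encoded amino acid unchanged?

1

Codon 2: UUG (Leu) → UUU (Phe) — missense.
Codon 3: CGU (Arg) → UGU (Cys) — missense.
Codon 5: UCU (Ser) → UCG (Ser) — synonymous.
Codon 6: CGU (Arg) → GGU (Gly) — missense.
Codon 8: AUA (Ile) → AAA (Lys) — missense.
Codon 9: AUA (Ile) → AAA (Lys) — missense.
Synonymous: 1 of 6.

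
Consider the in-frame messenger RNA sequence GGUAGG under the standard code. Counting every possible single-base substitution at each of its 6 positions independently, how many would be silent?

Codon 1 (GGU, Gly): 3 synonymous substitutions.
Codon 2 (AGG, Arg): 2 synonymous substitutions.
Total: 3 + 2 = 5.

5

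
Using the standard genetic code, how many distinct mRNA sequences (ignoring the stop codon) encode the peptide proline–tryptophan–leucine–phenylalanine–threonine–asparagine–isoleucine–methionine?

1152

Pro: 4 codons.
Trp: 1 codon.
Leu: 6 codons.
Phe: 2 codons.
Thr: 4 codons.
Asn: 2 codons.
Ile: 3 codons.
Met: 1 codon.
4 × 1 × 6 × 2 × 4 × 2 × 3 × 1 = 1152.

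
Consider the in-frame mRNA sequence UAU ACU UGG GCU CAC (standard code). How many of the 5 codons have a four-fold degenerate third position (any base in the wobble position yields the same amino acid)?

Codon 1 UAU (Tyr): third position 2-fold.
Codon 2 ACU (Thr): third position 4-fold.
Codon 3 UGG (Trp): third position 1-fold.
Codon 4 GCU (Ala): third position 4-fold.
Codon 5 CAC (His): third position 2-fold.
Four-fold degenerate third positions: 2.

2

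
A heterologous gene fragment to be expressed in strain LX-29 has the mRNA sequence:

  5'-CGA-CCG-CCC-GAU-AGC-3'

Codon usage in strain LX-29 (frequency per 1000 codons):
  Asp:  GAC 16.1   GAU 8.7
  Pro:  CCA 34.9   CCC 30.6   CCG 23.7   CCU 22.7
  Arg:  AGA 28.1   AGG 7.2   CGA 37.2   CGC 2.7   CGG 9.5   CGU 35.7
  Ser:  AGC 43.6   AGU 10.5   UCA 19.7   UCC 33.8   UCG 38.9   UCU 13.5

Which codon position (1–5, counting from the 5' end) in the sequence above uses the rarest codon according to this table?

4

Codon 1 CGA (Arg): 37.2 per 1000.
Codon 2 CCG (Pro): 23.7 per 1000.
Codon 3 CCC (Pro): 30.6 per 1000.
Codon 4 GAU (Asp): 8.7 per 1000.
Codon 5 AGC (Ser): 43.6 per 1000.
Lowest frequency is 8.7 at codon 4.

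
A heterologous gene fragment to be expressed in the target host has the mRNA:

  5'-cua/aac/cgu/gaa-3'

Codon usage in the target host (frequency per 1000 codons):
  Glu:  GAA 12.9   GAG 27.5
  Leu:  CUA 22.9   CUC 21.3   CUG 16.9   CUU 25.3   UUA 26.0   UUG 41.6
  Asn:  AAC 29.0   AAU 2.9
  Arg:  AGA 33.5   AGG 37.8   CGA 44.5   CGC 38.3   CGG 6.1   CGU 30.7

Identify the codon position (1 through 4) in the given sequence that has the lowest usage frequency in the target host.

4

Codon 1 CUA (Leu): 22.9 per 1000.
Codon 2 AAC (Asn): 29.0 per 1000.
Codon 3 CGU (Arg): 30.7 per 1000.
Codon 4 GAA (Glu): 12.9 per 1000.
Lowest frequency is 12.9 at codon 4.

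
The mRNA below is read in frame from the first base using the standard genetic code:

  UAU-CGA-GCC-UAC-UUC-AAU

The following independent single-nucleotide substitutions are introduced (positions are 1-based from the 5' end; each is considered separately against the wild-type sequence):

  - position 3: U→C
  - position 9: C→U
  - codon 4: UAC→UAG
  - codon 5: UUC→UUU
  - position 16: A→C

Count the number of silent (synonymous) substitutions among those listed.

Codon 1: UAU (Tyr) → UAC (Tyr) — synonymous.
Codon 3: GCC (Ala) → GCU (Ala) — synonymous.
Codon 4: UAC (Tyr) → UAG (Stop) — nonsense.
Codon 5: UUC (Phe) → UUU (Phe) — synonymous.
Codon 6: AAU (Asn) → CAU (His) — missense.
Synonymous: 3 of 5.

3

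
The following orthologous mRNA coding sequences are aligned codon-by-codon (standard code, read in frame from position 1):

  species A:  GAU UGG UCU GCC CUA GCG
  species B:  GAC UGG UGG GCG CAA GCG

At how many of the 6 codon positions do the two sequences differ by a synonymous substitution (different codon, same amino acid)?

Codon 1: GAU Asp / GAC Asp — synonymous.
Codon 2: UGG Trp / UGG Trp — identical.
Codon 3: UCU Ser / UGG Trp — nonsynonymous.
Codon 4: GCC Ala / GCG Ala — synonymous.
Codon 5: CUA Leu / CAA Gln — nonsynonymous.
Codon 6: GCG Ala / GCG Ala — identical.
Synonymous differences: 2.

2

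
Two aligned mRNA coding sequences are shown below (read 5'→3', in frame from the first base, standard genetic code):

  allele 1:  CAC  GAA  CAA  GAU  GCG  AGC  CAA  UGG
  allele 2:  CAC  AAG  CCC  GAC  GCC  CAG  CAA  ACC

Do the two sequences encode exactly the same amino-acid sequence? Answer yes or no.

no

Codon 1: CAC His / CAC His — identical.
Codon 2: GAA Glu / AAG Lys — nonsynonymous.
Codon 3: CAA Gln / CCC Pro — nonsynonymous.
Codon 4: GAU Asp / GAC Asp — synonymous.
Codon 5: GCG Ala / GCC Ala — synonymous.
Codon 6: AGC Ser / CAG Gln — nonsynonymous.
Codon 7: CAA Gln / CAA Gln — identical.
Codon 8: UGG Trp / ACC Thr — nonsynonymous.
Nonsynonymous differences: 4 → different protein.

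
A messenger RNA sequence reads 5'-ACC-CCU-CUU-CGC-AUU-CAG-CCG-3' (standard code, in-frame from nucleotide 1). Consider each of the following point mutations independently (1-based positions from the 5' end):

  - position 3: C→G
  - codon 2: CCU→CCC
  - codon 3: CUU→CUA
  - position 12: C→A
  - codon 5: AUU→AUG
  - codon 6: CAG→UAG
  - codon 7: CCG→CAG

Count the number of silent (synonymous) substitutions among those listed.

Codon 1: ACC (Thr) → ACG (Thr) — synonymous.
Codon 2: CCU (Pro) → CCC (Pro) — synonymous.
Codon 3: CUU (Leu) → CUA (Leu) — synonymous.
Codon 4: CGC (Arg) → CGA (Arg) — synonymous.
Codon 5: AUU (Ile) → AUG (Met) — missense.
Codon 6: CAG (Gln) → UAG (Stop) — nonsense.
Codon 7: CCG (Pro) → CAG (Gln) — missense.
Synonymous: 4 of 7.

4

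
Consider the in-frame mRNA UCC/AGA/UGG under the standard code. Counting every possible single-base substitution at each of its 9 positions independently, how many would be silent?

Codon 1 (UCC, Ser): 3 synonymous substitutions.
Codon 2 (AGA, Arg): 2 synonymous substitutions.
Codon 3 (UGG, Trp): 0 synonymous substitutions.
Total: 3 + 2 + 0 = 5.

5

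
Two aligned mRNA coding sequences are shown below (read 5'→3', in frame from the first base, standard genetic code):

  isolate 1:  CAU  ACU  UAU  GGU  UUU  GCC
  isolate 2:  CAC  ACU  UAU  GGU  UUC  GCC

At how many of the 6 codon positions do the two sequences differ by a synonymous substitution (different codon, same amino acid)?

2

Codon 1: CAU His / CAC His — synonymous.
Codon 2: ACU Thr / ACU Thr — identical.
Codon 3: UAU Tyr / UAU Tyr — identical.
Codon 4: GGU Gly / GGU Gly — identical.
Codon 5: UUU Phe / UUC Phe — synonymous.
Codon 6: GCC Ala / GCC Ala — identical.
Synonymous differences: 2.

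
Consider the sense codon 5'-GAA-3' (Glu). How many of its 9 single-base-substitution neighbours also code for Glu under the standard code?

Position 1: none → 0 synonymous.
Position 2: none → 0 synonymous.
Position 3: GAG → 1 synonymous.
Total: 0 + 0 + 1 = 1.

1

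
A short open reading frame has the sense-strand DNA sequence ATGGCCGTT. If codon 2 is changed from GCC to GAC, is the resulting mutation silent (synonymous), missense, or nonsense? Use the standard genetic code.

missense

Position 5 falls in codon 2: GCC → Ala.
After the substitution the codon is GAC → Asp.
Ala ≠ Asp, so this is a missense mutation.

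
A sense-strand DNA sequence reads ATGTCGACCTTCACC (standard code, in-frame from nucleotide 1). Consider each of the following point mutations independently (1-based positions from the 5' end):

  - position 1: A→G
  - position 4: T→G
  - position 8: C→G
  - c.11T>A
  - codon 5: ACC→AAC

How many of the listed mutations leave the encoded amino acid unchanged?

Codon 1: ATG (Met) → GTG (Val) — missense.
Codon 2: TCG (Ser) → GCG (Ala) — missense.
Codon 3: ACC (Thr) → AGC (Ser) — missense.
Codon 4: TTC (Phe) → TAC (Tyr) — missense.
Codon 5: ACC (Thr) → AAC (Asn) — missense.
Synonymous: 0 of 5.

0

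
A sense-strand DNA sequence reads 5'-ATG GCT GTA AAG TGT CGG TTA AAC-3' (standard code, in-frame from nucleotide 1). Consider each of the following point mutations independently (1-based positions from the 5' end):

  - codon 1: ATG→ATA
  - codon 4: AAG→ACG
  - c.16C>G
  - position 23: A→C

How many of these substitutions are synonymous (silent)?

0

Codon 1: ATG (Met) → ATA (Ile) — missense.
Codon 4: AAG (Lys) → ACG (Thr) — missense.
Codon 6: CGG (Arg) → GGG (Gly) — missense.
Codon 8: AAC (Asn) → ACC (Thr) — missense.
Synonymous: 0 of 4.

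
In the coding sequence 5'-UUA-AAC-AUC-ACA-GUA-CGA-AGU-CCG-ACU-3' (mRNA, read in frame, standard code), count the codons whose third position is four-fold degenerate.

5

Codon 1 UUA (Leu): third position 2-fold.
Codon 2 AAC (Asn): third position 2-fold.
Codon 3 AUC (Ile): third position 3-fold.
Codon 4 ACA (Thr): third position 4-fold.
Codon 5 GUA (Val): third position 4-fold.
Codon 6 CGA (Arg): third position 4-fold.
Codon 7 AGU (Ser): third position 2-fold.
Codon 8 CCG (Pro): third position 4-fold.
Codon 9 ACU (Thr): third position 4-fold.
Four-fold degenerate third positions: 5.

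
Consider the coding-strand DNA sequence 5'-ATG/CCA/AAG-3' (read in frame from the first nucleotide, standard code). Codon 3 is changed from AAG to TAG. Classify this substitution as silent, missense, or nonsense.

Position 7 falls in codon 3: AAG → Lys.
After the substitution the codon is TAG → Stop.
The new codon is a stop codon, so this is a nonsense mutation.

nonsense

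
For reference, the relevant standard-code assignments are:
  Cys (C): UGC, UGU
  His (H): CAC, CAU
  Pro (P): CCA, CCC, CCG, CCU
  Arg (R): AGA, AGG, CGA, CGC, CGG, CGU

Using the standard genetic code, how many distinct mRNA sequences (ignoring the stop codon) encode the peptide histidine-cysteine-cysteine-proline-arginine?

His: 2 codons.
Cys: 2 codons.
Cys: 2 codons.
Pro: 4 codons.
Arg: 6 codons.
2 × 2 × 2 × 4 × 6 = 192.

192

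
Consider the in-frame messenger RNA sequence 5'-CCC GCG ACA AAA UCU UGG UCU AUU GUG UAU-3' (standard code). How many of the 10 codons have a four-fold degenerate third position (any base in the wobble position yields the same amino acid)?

Codon 1 CCC (Pro): third position 4-fold.
Codon 2 GCG (Ala): third position 4-fold.
Codon 3 ACA (Thr): third position 4-fold.
Codon 4 AAA (Lys): third position 2-fold.
Codon 5 UCU (Ser): third position 4-fold.
Codon 6 UGG (Trp): third position 1-fold.
Codon 7 UCU (Ser): third position 4-fold.
Codon 8 AUU (Ile): third position 3-fold.
Codon 9 GUG (Val): third position 4-fold.
Codon 10 UAU (Tyr): third position 2-fold.
Four-fold degenerate third positions: 6.

6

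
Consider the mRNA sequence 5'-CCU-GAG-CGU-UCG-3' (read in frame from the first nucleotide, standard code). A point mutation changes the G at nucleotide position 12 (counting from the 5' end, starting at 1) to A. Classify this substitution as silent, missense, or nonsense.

Position 12 falls in codon 4: UCG → Ser.
After the substitution the codon is UCA → Ser.
Both encode Ser, so the change is synonymous.

silent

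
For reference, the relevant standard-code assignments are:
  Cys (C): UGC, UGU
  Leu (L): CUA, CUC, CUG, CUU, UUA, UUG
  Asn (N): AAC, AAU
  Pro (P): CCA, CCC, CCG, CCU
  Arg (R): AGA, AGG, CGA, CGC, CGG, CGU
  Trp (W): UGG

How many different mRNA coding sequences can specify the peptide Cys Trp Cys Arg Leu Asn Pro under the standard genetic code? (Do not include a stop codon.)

Cys: 2 codons.
Trp: 1 codon.
Cys: 2 codons.
Arg: 6 codons.
Leu: 6 codons.
Asn: 2 codons.
Pro: 4 codons.
2 × 1 × 2 × 6 × 6 × 2 × 4 = 1152.

1152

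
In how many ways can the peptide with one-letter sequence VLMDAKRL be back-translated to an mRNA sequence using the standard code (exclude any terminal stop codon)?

Val: 4 codons.
Leu: 6 codons.
Met: 1 codon.
Asp: 2 codons.
Ala: 4 codons.
Lys: 2 codons.
Arg: 6 codons.
Leu: 6 codons.
4 × 6 × 1 × 2 × 4 × 2 × 6 × 6 = 13824.

13824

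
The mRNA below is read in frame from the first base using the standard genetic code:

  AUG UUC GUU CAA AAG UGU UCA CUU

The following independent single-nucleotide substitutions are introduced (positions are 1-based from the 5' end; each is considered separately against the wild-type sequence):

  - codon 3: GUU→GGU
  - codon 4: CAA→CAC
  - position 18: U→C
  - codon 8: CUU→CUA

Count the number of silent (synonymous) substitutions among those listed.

Codon 3: GUU (Val) → GGU (Gly) — missense.
Codon 4: CAA (Gln) → CAC (His) — missense.
Codon 6: UGU (Cys) → UGC (Cys) — synonymous.
Codon 8: CUU (Leu) → CUA (Leu) — synonymous.
Synonymous: 2 of 4.

2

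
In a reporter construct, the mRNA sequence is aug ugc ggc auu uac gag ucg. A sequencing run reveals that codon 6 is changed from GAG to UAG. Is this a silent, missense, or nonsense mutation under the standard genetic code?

Position 16 falls in codon 6: GAG → Glu.
After the substitution the codon is UAG → Stop.
The new codon is a stop codon, so this is a nonsense mutation.

nonsense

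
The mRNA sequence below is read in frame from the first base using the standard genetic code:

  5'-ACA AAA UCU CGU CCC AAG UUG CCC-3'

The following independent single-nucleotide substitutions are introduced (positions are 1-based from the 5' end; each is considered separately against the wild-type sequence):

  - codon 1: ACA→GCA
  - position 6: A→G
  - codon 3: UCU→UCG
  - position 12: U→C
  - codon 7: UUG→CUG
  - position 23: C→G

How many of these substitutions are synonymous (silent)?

4

Codon 1: ACA (Thr) → GCA (Ala) — missense.
Codon 2: AAA (Lys) → AAG (Lys) — synonymous.
Codon 3: UCU (Ser) → UCG (Ser) — synonymous.
Codon 4: CGU (Arg) → CGC (Arg) — synonymous.
Codon 7: UUG (Leu) → CUG (Leu) — synonymous.
Codon 8: CCC (Pro) → CGC (Arg) — missense.
Synonymous: 4 of 6.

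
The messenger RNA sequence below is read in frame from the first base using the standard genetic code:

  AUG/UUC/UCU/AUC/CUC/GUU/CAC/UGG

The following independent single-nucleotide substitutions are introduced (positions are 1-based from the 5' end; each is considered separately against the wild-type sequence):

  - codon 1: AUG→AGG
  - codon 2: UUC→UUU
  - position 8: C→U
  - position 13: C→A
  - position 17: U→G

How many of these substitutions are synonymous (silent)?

Codon 1: AUG (Met) → AGG (Arg) — missense.
Codon 2: UUC (Phe) → UUU (Phe) — synonymous.
Codon 3: UCU (Ser) → UUU (Phe) — missense.
Codon 5: CUC (Leu) → AUC (Ile) — missense.
Codon 6: GUU (Val) → GGU (Gly) — missense.
Synonymous: 1 of 5.

1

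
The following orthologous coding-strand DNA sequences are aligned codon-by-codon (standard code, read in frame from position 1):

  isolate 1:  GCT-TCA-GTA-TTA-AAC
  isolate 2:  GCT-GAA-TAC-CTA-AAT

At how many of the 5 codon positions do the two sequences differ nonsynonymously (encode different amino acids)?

2

Codon 1: GCT Ala / GCT Ala — identical.
Codon 2: TCA Ser / GAA Glu — nonsynonymous.
Codon 3: GTA Val / TAC Tyr — nonsynonymous.
Codon 4: TTA Leu / CTA Leu — synonymous.
Codon 5: AAC Asn / AAT Asn — synonymous.
Nonsynonymous differences: 2.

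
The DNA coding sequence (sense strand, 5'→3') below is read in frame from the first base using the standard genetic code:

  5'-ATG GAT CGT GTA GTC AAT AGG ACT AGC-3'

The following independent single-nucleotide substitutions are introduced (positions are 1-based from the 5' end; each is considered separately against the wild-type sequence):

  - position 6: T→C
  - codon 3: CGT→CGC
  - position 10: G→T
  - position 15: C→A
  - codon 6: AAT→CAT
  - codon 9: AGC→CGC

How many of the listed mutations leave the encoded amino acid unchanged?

Codon 2: GAT (Asp) → GAC (Asp) — synonymous.
Codon 3: CGT (Arg) → CGC (Arg) — synonymous.
Codon 4: GTA (Val) → TTA (Leu) — missense.
Codon 5: GTC (Val) → GTA (Val) — synonymous.
Codon 6: AAT (Asn) → CAT (His) — missense.
Codon 9: AGC (Ser) → CGC (Arg) — missense.
Synonymous: 3 of 6.

3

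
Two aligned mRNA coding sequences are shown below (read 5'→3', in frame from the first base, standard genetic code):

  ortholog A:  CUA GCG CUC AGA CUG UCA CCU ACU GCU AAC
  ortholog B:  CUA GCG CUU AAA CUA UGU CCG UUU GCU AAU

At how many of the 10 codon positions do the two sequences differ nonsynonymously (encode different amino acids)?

3

Codon 1: CUA Leu / CUA Leu — identical.
Codon 2: GCG Ala / GCG Ala — identical.
Codon 3: CUC Leu / CUU Leu — synonymous.
Codon 4: AGA Arg / AAA Lys — nonsynonymous.
Codon 5: CUG Leu / CUA Leu — synonymous.
Codon 6: UCA Ser / UGU Cys — nonsynonymous.
Codon 7: CCU Pro / CCG Pro — synonymous.
Codon 8: ACU Thr / UUU Phe — nonsynonymous.
Codon 9: GCU Ala / GCU Ala — identical.
Codon 10: AAC Asn / AAU Asn — synonymous.
Nonsynonymous differences: 3.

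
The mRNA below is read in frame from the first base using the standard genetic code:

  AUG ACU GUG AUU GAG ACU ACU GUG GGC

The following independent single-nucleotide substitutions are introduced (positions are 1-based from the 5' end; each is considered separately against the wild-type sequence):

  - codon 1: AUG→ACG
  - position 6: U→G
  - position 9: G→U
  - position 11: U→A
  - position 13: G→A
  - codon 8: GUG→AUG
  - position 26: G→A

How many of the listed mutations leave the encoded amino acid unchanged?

2

Codon 1: AUG (Met) → ACG (Thr) — missense.
Codon 2: ACU (Thr) → ACG (Thr) — synonymous.
Codon 3: GUG (Val) → GUU (Val) — synonymous.
Codon 4: AUU (Ile) → AAU (Asn) — missense.
Codon 5: GAG (Glu) → AAG (Lys) — missense.
Codon 8: GUG (Val) → AUG (Met) — missense.
Codon 9: GGC (Gly) → GAC (Asp) — missense.
Synonymous: 2 of 7.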